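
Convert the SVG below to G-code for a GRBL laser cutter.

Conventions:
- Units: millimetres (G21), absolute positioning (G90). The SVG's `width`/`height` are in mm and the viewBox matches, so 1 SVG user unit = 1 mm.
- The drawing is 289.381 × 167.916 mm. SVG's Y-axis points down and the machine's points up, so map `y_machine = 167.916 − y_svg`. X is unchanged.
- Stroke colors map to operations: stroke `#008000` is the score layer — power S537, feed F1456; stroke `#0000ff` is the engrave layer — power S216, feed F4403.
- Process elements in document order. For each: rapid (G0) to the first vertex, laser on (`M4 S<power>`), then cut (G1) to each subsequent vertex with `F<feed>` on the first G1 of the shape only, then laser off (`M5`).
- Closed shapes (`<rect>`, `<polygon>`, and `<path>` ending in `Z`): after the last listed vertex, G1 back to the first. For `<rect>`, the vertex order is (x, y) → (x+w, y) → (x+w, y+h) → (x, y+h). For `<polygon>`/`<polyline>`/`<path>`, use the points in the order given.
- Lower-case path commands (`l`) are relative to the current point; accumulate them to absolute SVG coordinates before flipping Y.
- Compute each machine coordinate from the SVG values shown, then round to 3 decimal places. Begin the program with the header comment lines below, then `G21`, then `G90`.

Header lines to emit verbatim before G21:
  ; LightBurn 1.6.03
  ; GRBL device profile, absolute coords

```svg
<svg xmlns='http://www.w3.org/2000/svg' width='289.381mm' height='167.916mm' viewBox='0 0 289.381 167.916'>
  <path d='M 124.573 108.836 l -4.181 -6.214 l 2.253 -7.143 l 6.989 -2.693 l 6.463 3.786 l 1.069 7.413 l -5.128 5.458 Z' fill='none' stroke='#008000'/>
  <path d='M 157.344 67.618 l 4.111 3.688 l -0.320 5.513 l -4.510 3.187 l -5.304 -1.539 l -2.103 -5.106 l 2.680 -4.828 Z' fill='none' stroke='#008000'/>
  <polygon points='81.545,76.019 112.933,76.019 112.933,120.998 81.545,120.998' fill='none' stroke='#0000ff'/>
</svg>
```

1 u = 1 mm; y_m = 167.916 − y.

[1] `<path>` regular polygon, #008000→score S537 F1456: (124.573,59.080) → (120.392,65.294) → (122.645,72.437) → (129.634,75.130) → (136.097,71.344) → (137.166,63.931) → (132.038,58.473) → (124.573,59.080) (closed)

[2] `<path>` regular polygon, #008000→score S537 F1456: (157.344,100.298) → (161.455,96.610) → (161.135,91.097) → (156.625,87.910) → (151.321,89.449) → (149.218,94.555) → (151.898,99.383) → (157.344,100.298) (closed)

[3] `<polygon>` rectangle, #0000ff→engrave S216 F4403: (81.545,91.897) → (112.933,91.897) → (112.933,46.918) → (81.545,46.918) → (81.545,91.897) (closed)

; LightBurn 1.6.03
; GRBL device profile, absolute coords
G21
G90
G0 X124.573 Y59.080
M4 S537
G1 X120.392 Y65.294 F1456
G1 X122.645 Y72.437
G1 X129.634 Y75.130
G1 X136.097 Y71.344
G1 X137.166 Y63.931
G1 X132.038 Y58.473
G1 X124.573 Y59.080
M5
G0 X157.344 Y100.298
M4 S537
G1 X161.455 Y96.610 F1456
G1 X161.135 Y91.097
G1 X156.625 Y87.910
G1 X151.321 Y89.449
G1 X149.218 Y94.555
G1 X151.898 Y99.383
G1 X157.344 Y100.298
M5
G0 X81.545 Y91.897
M4 S216
G1 X112.933 Y91.897 F4403
G1 X112.933 Y46.918
G1 X81.545 Y46.918
G1 X81.545 Y91.897
M5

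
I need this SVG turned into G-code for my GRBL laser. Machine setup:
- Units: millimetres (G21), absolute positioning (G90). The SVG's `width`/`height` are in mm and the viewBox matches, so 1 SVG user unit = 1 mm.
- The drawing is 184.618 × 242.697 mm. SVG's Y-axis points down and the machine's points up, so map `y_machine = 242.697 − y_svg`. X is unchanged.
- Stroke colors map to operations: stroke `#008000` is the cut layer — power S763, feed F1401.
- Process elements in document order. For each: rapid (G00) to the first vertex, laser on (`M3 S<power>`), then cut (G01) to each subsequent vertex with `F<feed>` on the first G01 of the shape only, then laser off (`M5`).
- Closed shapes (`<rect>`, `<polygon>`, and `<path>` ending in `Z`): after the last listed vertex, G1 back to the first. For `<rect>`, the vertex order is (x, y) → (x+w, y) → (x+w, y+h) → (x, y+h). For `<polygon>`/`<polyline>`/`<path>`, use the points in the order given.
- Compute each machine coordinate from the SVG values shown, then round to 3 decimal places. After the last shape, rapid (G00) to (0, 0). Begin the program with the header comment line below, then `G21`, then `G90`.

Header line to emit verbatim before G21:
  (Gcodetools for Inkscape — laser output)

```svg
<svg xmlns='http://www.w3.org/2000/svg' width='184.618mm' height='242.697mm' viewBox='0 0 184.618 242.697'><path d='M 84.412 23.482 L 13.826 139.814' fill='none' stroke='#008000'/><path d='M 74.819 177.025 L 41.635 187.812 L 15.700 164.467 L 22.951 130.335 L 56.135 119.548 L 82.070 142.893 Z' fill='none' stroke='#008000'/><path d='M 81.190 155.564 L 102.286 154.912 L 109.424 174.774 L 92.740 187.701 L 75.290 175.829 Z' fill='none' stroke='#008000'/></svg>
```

(Gcodetools for Inkscape — laser output)
G21
G90
G00 X84.412 Y219.215
M3 S763
G01 X13.826 Y102.883 F1401
M5
G00 X74.819 Y65.672
M3 S763
G01 X41.635 Y54.885 F1401
G01 X15.700 Y78.230
G01 X22.951 Y112.362
G01 X56.135 Y123.149
G01 X82.070 Y99.804
G01 X74.819 Y65.672
M5
G00 X81.190 Y87.133
M3 S763
G01 X102.286 Y87.785 F1401
G01 X109.424 Y67.923
G01 X92.740 Y54.996
G01 X75.290 Y66.868
G01 X81.190 Y87.133
M5
G00 X0.000 Y0.000

Since the viewBox matches the mm dimensions, user units are millimetres directly. The only transform is the Y-flip y_m = 242.697 − y_svg.

Shape 1 is a line segment drawn with `<path>`. Its stroke #008000 means cut at S763, F1401. After flipping Y the toolpath is (84.412,219.215) → (13.826,102.883).

Shape 2 is a regular polygon drawn with `<path>`. Its stroke #008000 means cut at S763, F1401. After flipping Y the toolpath is (74.819,65.672) → (41.635,54.885) → (15.700,78.230) → (22.951,112.362) → (56.135,123.149) → (82.070,99.804) → (74.819,65.672), returning to the start.

Shape 3 is a regular polygon drawn with `<path>`. Its stroke #008000 means cut at S763, F1401. After flipping Y the toolpath is (81.190,87.133) → (102.286,87.785) → (109.424,67.923) → (92.740,54.996) → (75.290,66.868) → (81.190,87.133), returning to the start.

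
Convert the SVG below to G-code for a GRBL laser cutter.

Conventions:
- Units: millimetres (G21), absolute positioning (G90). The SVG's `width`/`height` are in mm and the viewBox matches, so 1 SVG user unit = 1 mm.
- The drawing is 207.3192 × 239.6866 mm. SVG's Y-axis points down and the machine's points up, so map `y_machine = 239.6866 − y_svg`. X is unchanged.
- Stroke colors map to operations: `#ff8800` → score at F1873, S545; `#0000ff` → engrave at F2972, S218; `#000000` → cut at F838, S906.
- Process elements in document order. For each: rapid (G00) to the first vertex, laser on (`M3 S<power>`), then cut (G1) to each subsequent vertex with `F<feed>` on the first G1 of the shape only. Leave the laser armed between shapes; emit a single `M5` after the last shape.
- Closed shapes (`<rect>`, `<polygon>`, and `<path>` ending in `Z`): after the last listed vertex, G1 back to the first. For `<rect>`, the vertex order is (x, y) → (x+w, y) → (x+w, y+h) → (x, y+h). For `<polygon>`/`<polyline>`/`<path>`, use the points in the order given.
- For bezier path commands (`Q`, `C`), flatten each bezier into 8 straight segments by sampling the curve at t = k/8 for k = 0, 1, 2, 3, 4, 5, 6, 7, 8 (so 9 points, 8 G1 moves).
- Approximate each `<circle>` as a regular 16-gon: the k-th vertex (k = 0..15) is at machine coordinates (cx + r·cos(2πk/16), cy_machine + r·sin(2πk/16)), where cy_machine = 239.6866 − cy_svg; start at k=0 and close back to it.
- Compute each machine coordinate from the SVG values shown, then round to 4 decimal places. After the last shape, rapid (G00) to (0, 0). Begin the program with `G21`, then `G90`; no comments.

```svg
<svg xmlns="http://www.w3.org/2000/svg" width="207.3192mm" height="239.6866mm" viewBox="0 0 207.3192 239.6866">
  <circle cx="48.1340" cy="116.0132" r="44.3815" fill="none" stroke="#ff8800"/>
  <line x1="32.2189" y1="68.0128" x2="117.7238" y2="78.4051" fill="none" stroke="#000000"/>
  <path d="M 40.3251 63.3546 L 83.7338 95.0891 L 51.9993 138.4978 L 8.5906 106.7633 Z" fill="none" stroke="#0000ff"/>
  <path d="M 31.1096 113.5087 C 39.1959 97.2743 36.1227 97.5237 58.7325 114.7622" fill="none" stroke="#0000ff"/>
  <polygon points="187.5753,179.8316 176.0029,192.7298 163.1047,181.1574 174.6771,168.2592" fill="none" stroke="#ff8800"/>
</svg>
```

Since the viewBox matches the mm dimensions, user units are millimetres directly. The only transform is the Y-flip y_m = 239.6866 − y_svg.

Shape 1 is a circle drawn with `<circle>`. Its stroke #ff8800 means score at S545, F1873. After flipping Y the toolpath is (92.5155,123.6734) → (89.1372,140.6575) → (79.5165,155.0559) → (65.1181,164.6766) → (48.1340,168.0549) → (31.1499,164.6766) → (16.7515,155.0559) → (7.1308,140.6575) → (3.7525,123.6734) → (7.1308,106.6893) → (16.7515,92.2909) → (31.1499,82.6702) → (48.1340,79.2919) → (65.1181,82.6702) → (79.5165,92.2909) → (89.1372,106.6893) → (92.5155,123.6734), returning to the start.

Shape 2 is a line segment drawn with `<line>`. Its stroke #000000 means cut at S906, F838. After flipping Y the toolpath is (32.2189,171.6738) → (117.7238,161.2815).

Shape 3 is a regular polygon drawn with `<path>`. Its stroke #0000ff means engrave at S218, F2972. After flipping Y the toolpath is (40.3251,176.3320) → (83.7338,144.5975) → (51.9993,101.1888) → (8.5906,132.9233) → (40.3251,176.3320), returning to the start.

Shape 4 is a cubic bezier drawn with `<path>`. Its stroke #0000ff means engrave at S218, F2972. After flipping Y the toolpath is (31.1096,126.1779) → (33.6908,131.4921) → (35.6576,135.2551) → (37.4416,137.4609) → (39.4747,138.1035) → (42.1886,137.1771) → (46.0150,134.6757) → (51.3858,130.5935) → (58.7325,124.9244).

Shape 5 is a regular polygon drawn with `<polygon>`. Its stroke #ff8800 means score at S545, F1873. After flipping Y the toolpath is (187.5753,59.8550) → (176.0029,46.9568) → (163.1047,58.5292) → (174.6771,71.4274) → (187.5753,59.8550), returning to the start.

G21
G90
G00 X92.5155 Y123.6734
M3 S545
G1 X89.1372 Y140.6575 F1873
G1 X79.5165 Y155.0559
G1 X65.1181 Y164.6766
G1 X48.1340 Y168.0549
G1 X31.1499 Y164.6766
G1 X16.7515 Y155.0559
G1 X7.1308 Y140.6575
G1 X3.7525 Y123.6734
G1 X7.1308 Y106.6893
G1 X16.7515 Y92.2909
G1 X31.1499 Y82.6702
G1 X48.1340 Y79.2919
G1 X65.1181 Y82.6702
G1 X79.5165 Y92.2909
G1 X89.1372 Y106.6893
G1 X92.5155 Y123.6734
G00 X32.2189 Y171.6738
M3 S906
G1 X117.7238 Y161.2815 F838
G00 X40.3251 Y176.3320
M3 S218
G1 X83.7338 Y144.5975 F2972
G1 X51.9993 Y101.1888
G1 X8.5906 Y132.9233
G1 X40.3251 Y176.3320
G00 X31.1096 Y126.1779
M3 S218
G1 X33.6908 Y131.4921 F2972
G1 X35.6576 Y135.2551
G1 X37.4416 Y137.4609
G1 X39.4747 Y138.1035
G1 X42.1886 Y137.1771
G1 X46.0150 Y134.6757
G1 X51.3858 Y130.5935
G1 X58.7325 Y124.9244
G00 X187.5753 Y59.8550
M3 S545
G1 X176.0029 Y46.9568 F1873
G1 X163.1047 Y58.5292
G1 X174.6771 Y71.4274
G1 X187.5753 Y59.8550
M5
G00 X0.0000 Y0.0000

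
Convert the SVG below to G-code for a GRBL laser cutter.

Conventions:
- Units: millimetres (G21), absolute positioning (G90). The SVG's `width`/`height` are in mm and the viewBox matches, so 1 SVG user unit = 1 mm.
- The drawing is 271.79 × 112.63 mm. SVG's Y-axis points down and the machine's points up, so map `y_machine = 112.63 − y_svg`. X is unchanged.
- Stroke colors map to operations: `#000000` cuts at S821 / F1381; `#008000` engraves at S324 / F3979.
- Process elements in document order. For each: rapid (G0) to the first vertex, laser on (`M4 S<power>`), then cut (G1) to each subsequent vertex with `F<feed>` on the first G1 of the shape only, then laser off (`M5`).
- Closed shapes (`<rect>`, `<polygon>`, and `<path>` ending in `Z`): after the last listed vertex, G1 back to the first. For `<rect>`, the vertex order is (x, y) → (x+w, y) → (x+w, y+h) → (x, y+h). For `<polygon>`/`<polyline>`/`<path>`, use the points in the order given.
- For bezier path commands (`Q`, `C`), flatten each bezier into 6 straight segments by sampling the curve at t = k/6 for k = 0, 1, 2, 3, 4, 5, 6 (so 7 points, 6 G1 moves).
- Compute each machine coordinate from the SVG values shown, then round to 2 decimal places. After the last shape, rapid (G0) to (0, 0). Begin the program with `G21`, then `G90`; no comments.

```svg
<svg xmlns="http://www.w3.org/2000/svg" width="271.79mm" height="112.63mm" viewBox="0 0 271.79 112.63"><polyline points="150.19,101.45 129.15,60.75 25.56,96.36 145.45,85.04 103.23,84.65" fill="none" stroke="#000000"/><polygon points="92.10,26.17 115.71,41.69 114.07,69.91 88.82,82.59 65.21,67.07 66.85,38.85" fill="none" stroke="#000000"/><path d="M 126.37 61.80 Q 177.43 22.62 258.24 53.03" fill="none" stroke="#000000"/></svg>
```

G21
G90
G0 X150.19 Y11.18
M4 S821
G1 X129.15 Y51.88 F1381
G1 X25.56 Y16.27
G1 X145.45 Y27.59
G1 X103.23 Y27.98
M5
G0 X92.10 Y86.46
M4 S821
G1 X115.71 Y70.94 F1381
G1 X114.07 Y42.72
G1 X88.82 Y30.04
G1 X65.21 Y45.56
G1 X66.85 Y73.78
G1 X92.10 Y86.46
M5
G0 X126.37 Y50.83
M4 S821
G1 X144.22 Y61.96 F1381
G1 X163.72 Y69.22
G1 X184.87 Y72.61
G1 X207.67 Y72.14
G1 X232.13 Y67.80
G1 X258.24 Y59.60
M5
G0 X0.00 Y0.00

Since the viewBox matches the mm dimensions, user units are millimetres directly. The only transform is the Y-flip y_m = 112.63 − y_svg.

Shape 1 is a open polyline drawn with `<polyline>`. Its stroke #000000 means cut at S821, F1381. After flipping Y the toolpath is (150.19,11.18) → (129.15,51.88) → (25.56,16.27) → (145.45,27.59) → (103.23,27.98).

Shape 2 is a regular polygon drawn with `<polygon>`. Its stroke #000000 means cut at S821, F1381. After flipping Y the toolpath is (92.10,86.46) → (115.71,70.94) → (114.07,42.72) → (88.82,30.04) → (65.21,45.56) → (66.85,73.78) → (92.10,86.46), returning to the start.

Shape 3 is a quadratic bezier drawn with `<path>`. Its stroke #000000 means cut at S821, F1381. After flipping Y the toolpath is (126.37,50.83) → (144.22,61.96) → (163.72,69.22) → (184.87,72.61) → (207.67,72.14) → (232.13,67.80) → (258.24,59.60).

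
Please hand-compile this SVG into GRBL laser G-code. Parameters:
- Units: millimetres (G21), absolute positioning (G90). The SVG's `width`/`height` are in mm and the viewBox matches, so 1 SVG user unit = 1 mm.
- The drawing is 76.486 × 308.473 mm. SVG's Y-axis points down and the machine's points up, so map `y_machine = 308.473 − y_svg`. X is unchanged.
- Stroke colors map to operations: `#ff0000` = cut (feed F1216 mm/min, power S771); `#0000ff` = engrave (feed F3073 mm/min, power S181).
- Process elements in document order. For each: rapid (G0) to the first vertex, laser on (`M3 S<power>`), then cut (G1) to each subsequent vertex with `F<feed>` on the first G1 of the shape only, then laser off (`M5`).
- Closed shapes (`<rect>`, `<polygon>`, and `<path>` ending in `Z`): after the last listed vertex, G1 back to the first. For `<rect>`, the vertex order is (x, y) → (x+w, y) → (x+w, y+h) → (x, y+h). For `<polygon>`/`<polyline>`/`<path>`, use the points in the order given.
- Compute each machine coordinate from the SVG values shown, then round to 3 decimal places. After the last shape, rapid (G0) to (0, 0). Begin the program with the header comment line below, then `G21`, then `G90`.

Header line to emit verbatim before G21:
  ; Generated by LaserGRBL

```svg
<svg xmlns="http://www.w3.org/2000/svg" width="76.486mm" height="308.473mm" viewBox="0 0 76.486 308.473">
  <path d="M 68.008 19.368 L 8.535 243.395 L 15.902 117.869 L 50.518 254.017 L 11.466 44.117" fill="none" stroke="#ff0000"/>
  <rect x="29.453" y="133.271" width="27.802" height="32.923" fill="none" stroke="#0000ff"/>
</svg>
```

; Generated by LaserGRBL
G21
G90
G0 X68.008 Y289.105
M3 S771
G1 X8.535 Y65.078 F1216
G1 X15.902 Y190.604
G1 X50.518 Y54.456
G1 X11.466 Y264.356
M5
G0 X29.453 Y175.202
M3 S181
G1 X57.255 Y175.202 F3073
G1 X57.255 Y142.279
G1 X29.453 Y142.279
G1 X29.453 Y175.202
M5
G0 X0.000 Y0.000

Since the viewBox matches the mm dimensions, user units are millimetres directly. The only transform is the Y-flip y_m = 308.473 − y_svg.

Shape 1 is a open polyline drawn with `<path>`. Its stroke #ff0000 means cut at S771, F1216. After flipping Y the toolpath is (68.008,289.105) → (8.535,65.078) → (15.902,190.604) → (50.518,54.456) → (11.466,264.356).

Shape 2 is a rectangle drawn with `<rect>`. Its stroke #0000ff means engrave at S181, F3073. After flipping Y the toolpath is (29.453,175.202) → (57.255,175.202) → (57.255,142.279) → (29.453,142.279) → (29.453,175.202), returning to the start.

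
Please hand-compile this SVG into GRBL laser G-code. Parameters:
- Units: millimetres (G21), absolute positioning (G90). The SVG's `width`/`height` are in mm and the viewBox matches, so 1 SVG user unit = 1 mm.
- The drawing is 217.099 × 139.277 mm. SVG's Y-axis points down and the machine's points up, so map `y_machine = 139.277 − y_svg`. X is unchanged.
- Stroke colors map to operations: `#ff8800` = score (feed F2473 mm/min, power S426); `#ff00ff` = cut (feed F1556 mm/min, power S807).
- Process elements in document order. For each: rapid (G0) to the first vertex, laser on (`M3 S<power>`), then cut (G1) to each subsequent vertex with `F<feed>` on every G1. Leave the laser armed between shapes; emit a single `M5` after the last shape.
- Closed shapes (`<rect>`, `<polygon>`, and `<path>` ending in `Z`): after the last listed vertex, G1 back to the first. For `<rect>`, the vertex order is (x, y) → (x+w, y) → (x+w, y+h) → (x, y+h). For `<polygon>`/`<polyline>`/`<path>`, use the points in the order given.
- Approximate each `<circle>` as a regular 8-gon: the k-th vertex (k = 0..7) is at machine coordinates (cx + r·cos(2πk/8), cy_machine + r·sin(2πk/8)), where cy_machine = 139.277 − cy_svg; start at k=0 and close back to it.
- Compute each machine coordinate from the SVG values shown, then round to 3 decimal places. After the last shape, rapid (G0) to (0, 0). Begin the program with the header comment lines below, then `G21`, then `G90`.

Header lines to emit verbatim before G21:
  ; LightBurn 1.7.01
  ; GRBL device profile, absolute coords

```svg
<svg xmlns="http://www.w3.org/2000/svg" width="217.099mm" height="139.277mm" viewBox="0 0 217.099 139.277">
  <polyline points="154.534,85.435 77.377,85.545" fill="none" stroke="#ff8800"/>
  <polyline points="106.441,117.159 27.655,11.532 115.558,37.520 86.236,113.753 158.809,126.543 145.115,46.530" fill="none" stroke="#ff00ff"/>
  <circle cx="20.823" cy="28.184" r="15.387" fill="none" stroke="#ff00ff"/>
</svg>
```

; LightBurn 1.7.01
; GRBL device profile, absolute coords
G21
G90
G0 X154.534 Y53.842
M3 S426
G1 X77.377 Y53.732 F2473
G0 X106.441 Y22.118
M3 S807
G1 X27.655 Y127.745 F1556
G1 X115.558 Y101.757 F1556
G1 X86.236 Y25.524 F1556
G1 X158.809 Y12.734 F1556
G1 X145.115 Y92.747 F1556
G0 X36.210 Y111.093
M3 S807
G1 X31.703 Y121.973 F1556
G1 X20.823 Y126.480 F1556
G1 X9.943 Y121.973 F1556
G1 X5.436 Y111.093 F1556
G1 X9.943 Y100.213 F1556
G1 X20.823 Y95.706 F1556
G1 X31.703 Y100.213 F1556
G1 X36.210 Y111.093 F1556
M5
G0 X0.000 Y0.000

Since the viewBox matches the mm dimensions, user units are millimetres directly. The only transform is the Y-flip y_m = 139.277 − y_svg.

Shape 1 is a line segment drawn with `<polyline>`. Its stroke #ff8800 means score at S426, F2473. After flipping Y the toolpath is (154.534,53.842) → (77.377,53.732).

Shape 2 is a open polyline drawn with `<polyline>`. Its stroke #ff00ff means cut at S807, F1556. After flipping Y the toolpath is (106.441,22.118) → (27.655,127.745) → (115.558,101.757) → (86.236,25.524) → (158.809,12.734) → (145.115,92.747).

Shape 3 is a circle drawn with `<circle>`. Its stroke #ff00ff means cut at S807, F1556. After flipping Y the toolpath is (36.210,111.093) → (31.703,121.973) → (20.823,126.480) → (9.943,121.973) → (5.436,111.093) → (9.943,100.213) → (20.823,95.706) → (31.703,100.213) → (36.210,111.093), returning to the start.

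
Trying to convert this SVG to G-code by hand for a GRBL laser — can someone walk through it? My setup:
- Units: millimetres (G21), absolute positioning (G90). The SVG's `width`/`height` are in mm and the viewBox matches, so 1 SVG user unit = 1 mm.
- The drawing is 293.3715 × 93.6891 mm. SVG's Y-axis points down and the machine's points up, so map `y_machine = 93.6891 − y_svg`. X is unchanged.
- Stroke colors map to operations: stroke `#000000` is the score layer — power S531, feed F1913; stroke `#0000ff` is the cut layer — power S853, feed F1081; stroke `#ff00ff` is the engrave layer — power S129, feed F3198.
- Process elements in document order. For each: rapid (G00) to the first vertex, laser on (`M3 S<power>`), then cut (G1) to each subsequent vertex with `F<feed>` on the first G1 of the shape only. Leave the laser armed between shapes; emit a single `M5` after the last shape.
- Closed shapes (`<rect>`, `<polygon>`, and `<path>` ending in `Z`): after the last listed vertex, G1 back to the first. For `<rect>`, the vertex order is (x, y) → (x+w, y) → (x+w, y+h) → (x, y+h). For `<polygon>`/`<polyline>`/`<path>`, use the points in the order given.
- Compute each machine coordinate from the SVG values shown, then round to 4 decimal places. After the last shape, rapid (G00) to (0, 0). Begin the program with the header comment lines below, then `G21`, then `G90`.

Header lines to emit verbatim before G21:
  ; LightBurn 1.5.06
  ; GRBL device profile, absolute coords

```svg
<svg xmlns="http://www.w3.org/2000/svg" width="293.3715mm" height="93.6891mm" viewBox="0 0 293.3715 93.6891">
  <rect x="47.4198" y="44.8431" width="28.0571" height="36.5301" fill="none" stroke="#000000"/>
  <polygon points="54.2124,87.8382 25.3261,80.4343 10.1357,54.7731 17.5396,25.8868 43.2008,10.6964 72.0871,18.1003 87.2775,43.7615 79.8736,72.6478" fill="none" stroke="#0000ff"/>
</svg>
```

Since the viewBox matches the mm dimensions, user units are millimetres directly. The only transform is the Y-flip y_m = 93.6891 − y_svg.

Shape 1 is a rectangle drawn with `<rect>`. Its stroke #000000 means score at S531, F1913. After flipping Y the toolpath is (47.4198,48.8460) → (75.4769,48.8460) → (75.4769,12.3159) → (47.4198,12.3159) → (47.4198,48.8460), returning to the start.

Shape 2 is a regular polygon drawn with `<polygon>`. Its stroke #0000ff means cut at S853, F1081. After flipping Y the toolpath is (54.2124,5.8509) → (25.3261,13.2548) → (10.1357,38.9160) → (17.5396,67.8023) → (43.2008,82.9927) → (72.0871,75.5888) → (87.2775,49.9276) → (79.8736,21.0413) → (54.2124,5.8509), returning to the start.

; LightBurn 1.5.06
; GRBL device profile, absolute coords
G21
G90
G00 X47.4198 Y48.8460
M3 S531
G1 X75.4769 Y48.8460 F1913
G1 X75.4769 Y12.3159
G1 X47.4198 Y12.3159
G1 X47.4198 Y48.8460
G00 X54.2124 Y5.8509
M3 S853
G1 X25.3261 Y13.2548 F1081
G1 X10.1357 Y38.9160
G1 X17.5396 Y67.8023
G1 X43.2008 Y82.9927
G1 X72.0871 Y75.5888
G1 X87.2775 Y49.9276
G1 X79.8736 Y21.0413
G1 X54.2124 Y5.8509
M5
G00 X0.0000 Y0.0000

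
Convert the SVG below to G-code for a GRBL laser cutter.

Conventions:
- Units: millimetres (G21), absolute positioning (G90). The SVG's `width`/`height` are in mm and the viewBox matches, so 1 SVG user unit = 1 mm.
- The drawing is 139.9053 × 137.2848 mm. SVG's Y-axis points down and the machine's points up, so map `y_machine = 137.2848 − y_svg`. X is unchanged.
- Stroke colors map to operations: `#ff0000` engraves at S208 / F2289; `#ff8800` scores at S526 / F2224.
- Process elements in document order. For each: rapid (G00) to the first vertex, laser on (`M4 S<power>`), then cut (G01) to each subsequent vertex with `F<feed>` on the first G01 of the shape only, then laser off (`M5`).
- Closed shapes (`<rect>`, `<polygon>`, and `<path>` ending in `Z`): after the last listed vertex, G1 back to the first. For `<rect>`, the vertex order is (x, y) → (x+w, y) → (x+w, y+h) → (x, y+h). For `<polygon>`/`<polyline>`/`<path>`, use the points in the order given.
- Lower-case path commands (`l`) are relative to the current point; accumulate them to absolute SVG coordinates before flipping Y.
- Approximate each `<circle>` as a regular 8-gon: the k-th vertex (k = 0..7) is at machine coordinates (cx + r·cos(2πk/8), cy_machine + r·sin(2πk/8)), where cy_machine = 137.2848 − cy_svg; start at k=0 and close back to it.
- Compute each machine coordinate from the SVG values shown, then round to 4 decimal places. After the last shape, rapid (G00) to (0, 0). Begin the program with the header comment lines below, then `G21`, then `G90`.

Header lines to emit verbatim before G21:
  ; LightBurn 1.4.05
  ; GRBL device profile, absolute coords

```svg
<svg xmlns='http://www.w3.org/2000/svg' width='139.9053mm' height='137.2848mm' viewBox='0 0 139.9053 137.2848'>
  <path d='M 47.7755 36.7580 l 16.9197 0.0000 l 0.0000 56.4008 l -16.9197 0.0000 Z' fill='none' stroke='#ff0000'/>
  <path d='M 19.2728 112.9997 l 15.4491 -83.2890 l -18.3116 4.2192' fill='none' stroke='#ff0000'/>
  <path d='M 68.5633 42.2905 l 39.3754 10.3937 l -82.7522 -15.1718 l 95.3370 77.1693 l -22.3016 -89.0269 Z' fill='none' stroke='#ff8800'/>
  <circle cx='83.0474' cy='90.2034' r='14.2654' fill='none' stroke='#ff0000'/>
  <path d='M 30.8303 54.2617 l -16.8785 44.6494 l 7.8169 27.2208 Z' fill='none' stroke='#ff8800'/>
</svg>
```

; LightBurn 1.4.05
; GRBL device profile, absolute coords
G21
G90
G00 X47.7755 Y100.5268
M4 S208
G01 X64.6952 Y100.5268 F2289
G01 X64.6952 Y44.1260
G01 X47.7755 Y44.1260
G01 X47.7755 Y100.5268
M5
G00 X19.2728 Y24.2851
M4 S208
G01 X34.7219 Y107.5741 F2289
G01 X16.4103 Y103.3549
M5
G00 X68.5633 Y94.9943
M4 S526
G01 X107.9387 Y84.6006 F2224
G01 X25.1865 Y99.7724
G01 X120.5235 Y22.6031
G01 X98.2219 Y111.6300
G01 X68.5633 Y94.9943
M5
G00 X97.3128 Y47.0814
M4 S208
G01 X93.1346 Y57.1686 F2289
G01 X83.0474 Y61.3468
G01 X72.9602 Y57.1686
G01 X68.7820 Y47.0814
G01 X72.9602 Y36.9942
G01 X83.0474 Y32.8160
G01 X93.1346 Y36.9942
G01 X97.3128 Y47.0814
M5
G00 X30.8303 Y83.0231
M4 S526
G01 X13.9518 Y38.3737 F2224
G01 X21.7687 Y11.1529
G01 X30.8303 Y83.0231
M5
G00 X0.0000 Y0.0000

1 u = 1 mm; y_m = 137.2848 − y.

[1] `<path>` rectangle, #ff0000→engrave S208 F2289: (47.7755,100.5268) → (64.6952,100.5268) → (64.6952,44.1260) → (47.7755,44.1260) → (47.7755,100.5268) (closed)

[2] `<path>` open polyline, #ff0000→engrave S208 F2289: (19.2728,24.2851) → (34.7219,107.5741) → (16.4103,103.3549)

[3] `<path>` closed polygon, #ff8800→score S526 F2224: (68.5633,94.9943) → (107.9387,84.6006) → (25.1865,99.7724) → (120.5235,22.6031) → (98.2219,111.6300) → (68.5633,94.9943) (closed)

[4] `<circle>` circle, #ff0000→engrave S208 F2289: (97.3128,47.0814) → (93.1346,57.1686) → (83.0474,61.3468) → (72.9602,57.1686) → (68.7820,47.0814) → (72.9602,36.9942) → (83.0474,32.8160) → (93.1346,36.9942) → (97.3128,47.0814) (closed)

[5] `<path>` closed polygon, #ff8800→score S526 F2224: (30.8303,83.0231) → (13.9518,38.3737) → (21.7687,11.1529) → (30.8303,83.0231) (closed)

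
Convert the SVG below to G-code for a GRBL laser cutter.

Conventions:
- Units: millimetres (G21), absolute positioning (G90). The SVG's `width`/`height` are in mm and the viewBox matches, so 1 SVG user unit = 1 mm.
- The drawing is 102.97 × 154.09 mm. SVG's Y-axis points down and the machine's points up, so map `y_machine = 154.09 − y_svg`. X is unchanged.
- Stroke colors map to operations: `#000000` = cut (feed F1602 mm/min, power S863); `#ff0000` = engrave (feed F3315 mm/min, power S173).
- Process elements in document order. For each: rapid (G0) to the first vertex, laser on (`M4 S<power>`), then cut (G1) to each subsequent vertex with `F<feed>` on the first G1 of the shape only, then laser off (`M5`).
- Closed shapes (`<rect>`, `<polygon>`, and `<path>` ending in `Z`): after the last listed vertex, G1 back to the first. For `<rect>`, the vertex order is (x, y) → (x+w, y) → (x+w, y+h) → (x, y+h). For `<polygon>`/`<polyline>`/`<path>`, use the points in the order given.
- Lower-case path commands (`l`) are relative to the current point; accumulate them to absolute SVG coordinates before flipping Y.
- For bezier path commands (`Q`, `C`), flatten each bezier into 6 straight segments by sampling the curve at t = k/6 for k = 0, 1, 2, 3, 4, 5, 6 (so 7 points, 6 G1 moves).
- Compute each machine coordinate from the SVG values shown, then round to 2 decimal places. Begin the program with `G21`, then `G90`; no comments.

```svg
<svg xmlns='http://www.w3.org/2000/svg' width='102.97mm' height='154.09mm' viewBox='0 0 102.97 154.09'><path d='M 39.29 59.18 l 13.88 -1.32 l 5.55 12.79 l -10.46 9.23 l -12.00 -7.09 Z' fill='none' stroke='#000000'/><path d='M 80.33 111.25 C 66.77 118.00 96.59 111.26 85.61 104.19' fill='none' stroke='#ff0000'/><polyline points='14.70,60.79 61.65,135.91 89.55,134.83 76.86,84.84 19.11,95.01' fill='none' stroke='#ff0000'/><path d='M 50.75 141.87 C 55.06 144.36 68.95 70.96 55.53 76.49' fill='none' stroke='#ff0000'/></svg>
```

G21
G90
G0 X39.29 Y94.91
M4 S863
G1 X53.17 Y96.23 F1602
G1 X58.72 Y83.44
G1 X48.26 Y74.21
G1 X36.26 Y81.30
G1 X39.29 Y94.91
M5
G0 X80.33 Y42.84
M4 S173
G1 X76.78 Y40.53 F3315
G1 X78.11 Y40.10
G1 X82.00 Y41.19
G1 X86.11 Y43.43
G1 X88.09 Y46.45
G1 X85.61 Y49.90
M5
G0 X14.70 Y93.30
M4 S173
G1 X61.65 Y18.18 F3315
G1 X89.55 Y19.26
G1 X76.86 Y69.25
G1 X19.11 Y59.08
M5
G0 X50.75 Y12.22
M4 S173
G1 X53.53 Y16.58 F3315
G1 X56.89 Y29.29
G1 X59.79 Y46.05
G1 X61.21 Y62.55
G1 X60.13 Y74.50
G1 X55.53 Y77.60
M5

1 u = 1 mm; y_m = 154.09 − y.

[1] `<path>` regular polygon, #000000→cut S863 F1602: (39.29,94.91) → (53.17,96.23) → (58.72,83.44) → (48.26,74.21) → (36.26,81.30) → (39.29,94.91) (closed)

[2] `<path>` cubic bezier, #ff0000→engrave S173 F3315: (80.33,42.84) → (76.78,40.53) → (78.11,40.10) → (82.00,41.19) → (86.11,43.43) → (88.09,46.45) → (85.61,49.90)

[3] `<polyline>` open polyline, #ff0000→engrave S173 F3315: (14.70,93.30) → (61.65,18.18) → (89.55,19.26) → (76.86,69.25) → (19.11,59.08)

[4] `<path>` cubic bezier, #ff0000→engrave S173 F3315: (50.75,12.22) → (53.53,16.58) → (56.89,29.29) → (59.79,46.05) → (61.21,62.55) → (60.13,74.50) → (55.53,77.60)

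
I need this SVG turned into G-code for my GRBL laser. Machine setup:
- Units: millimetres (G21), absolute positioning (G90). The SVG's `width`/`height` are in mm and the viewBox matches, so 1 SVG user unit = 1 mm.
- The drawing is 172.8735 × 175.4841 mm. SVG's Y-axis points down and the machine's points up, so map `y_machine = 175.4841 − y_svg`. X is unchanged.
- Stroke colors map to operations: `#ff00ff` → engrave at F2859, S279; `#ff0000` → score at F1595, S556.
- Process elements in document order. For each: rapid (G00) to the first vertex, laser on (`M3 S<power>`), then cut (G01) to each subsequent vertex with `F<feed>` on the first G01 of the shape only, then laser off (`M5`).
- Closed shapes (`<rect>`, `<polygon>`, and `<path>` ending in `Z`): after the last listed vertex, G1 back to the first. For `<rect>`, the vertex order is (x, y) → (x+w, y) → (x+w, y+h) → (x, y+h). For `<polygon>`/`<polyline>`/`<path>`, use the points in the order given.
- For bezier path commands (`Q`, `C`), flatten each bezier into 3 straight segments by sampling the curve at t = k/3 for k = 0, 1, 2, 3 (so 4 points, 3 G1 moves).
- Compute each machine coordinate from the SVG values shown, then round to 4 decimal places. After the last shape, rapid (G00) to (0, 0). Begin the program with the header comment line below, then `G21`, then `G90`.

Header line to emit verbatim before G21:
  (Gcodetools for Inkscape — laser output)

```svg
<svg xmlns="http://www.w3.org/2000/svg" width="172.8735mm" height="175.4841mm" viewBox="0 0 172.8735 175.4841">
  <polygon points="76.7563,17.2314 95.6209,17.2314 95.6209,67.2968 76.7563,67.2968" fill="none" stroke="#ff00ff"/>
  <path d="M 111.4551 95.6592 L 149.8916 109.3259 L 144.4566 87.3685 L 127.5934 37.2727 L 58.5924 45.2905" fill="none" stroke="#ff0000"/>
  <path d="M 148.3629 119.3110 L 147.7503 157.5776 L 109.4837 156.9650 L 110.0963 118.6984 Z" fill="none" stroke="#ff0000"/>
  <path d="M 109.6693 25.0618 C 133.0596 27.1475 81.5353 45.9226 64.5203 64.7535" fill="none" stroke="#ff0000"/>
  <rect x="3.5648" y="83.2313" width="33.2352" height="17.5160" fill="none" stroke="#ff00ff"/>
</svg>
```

1 u = 1 mm; y_m = 175.4841 − y.

[1] `<polygon>` rectangle, #ff00ff→engrave S279 F2859: (76.7563,158.2527) → (95.6209,158.2527) → (95.6209,108.1873) → (76.7563,108.1873) → (76.7563,158.2527) (closed)

[2] `<path>` open polyline, #ff0000→score S556 F1595: (111.4551,79.8249) → (149.8916,66.1582) → (144.4566,88.1156) → (127.5934,138.2114) → (58.5924,130.1936)

[3] `<path>` regular polygon, #ff0000→score S556 F1595: (148.3629,56.1731) → (147.7503,17.9065) → (109.4837,18.5191) → (110.0963,56.7857) → (148.3629,56.1731) (closed)

[4] `<path>` cubic bezier, #ff0000→score S556 F1595: (109.6693,150.4223) → (112.1408,143.3895) → (88.9857,128.9268) → (64.5203,110.7306)

[5] `<rect>` rectangle, #ff00ff→engrave S279 F2859: (3.5648,92.2528) → (36.8000,92.2528) → (36.8000,74.7368) → (3.5648,74.7368) → (3.5648,92.2528) (closed)

(Gcodetools for Inkscape — laser output)
G21
G90
G00 X76.7563 Y158.2527
M3 S279
G01 X95.6209 Y158.2527 F2859
G01 X95.6209 Y108.1873
G01 X76.7563 Y108.1873
G01 X76.7563 Y158.2527
M5
G00 X111.4551 Y79.8249
M3 S556
G01 X149.8916 Y66.1582 F1595
G01 X144.4566 Y88.1156
G01 X127.5934 Y138.2114
G01 X58.5924 Y130.1936
M5
G00 X148.3629 Y56.1731
M3 S556
G01 X147.7503 Y17.9065 F1595
G01 X109.4837 Y18.5191
G01 X110.0963 Y56.7857
G01 X148.3629 Y56.1731
M5
G00 X109.6693 Y150.4223
M3 S556
G01 X112.1408 Y143.3895 F1595
G01 X88.9857 Y128.9268
G01 X64.5203 Y110.7306
M5
G00 X3.5648 Y92.2528
M3 S279
G01 X36.8000 Y92.2528 F2859
G01 X36.8000 Y74.7368
G01 X3.5648 Y74.7368
G01 X3.5648 Y92.2528
M5
G00 X0.0000 Y0.0000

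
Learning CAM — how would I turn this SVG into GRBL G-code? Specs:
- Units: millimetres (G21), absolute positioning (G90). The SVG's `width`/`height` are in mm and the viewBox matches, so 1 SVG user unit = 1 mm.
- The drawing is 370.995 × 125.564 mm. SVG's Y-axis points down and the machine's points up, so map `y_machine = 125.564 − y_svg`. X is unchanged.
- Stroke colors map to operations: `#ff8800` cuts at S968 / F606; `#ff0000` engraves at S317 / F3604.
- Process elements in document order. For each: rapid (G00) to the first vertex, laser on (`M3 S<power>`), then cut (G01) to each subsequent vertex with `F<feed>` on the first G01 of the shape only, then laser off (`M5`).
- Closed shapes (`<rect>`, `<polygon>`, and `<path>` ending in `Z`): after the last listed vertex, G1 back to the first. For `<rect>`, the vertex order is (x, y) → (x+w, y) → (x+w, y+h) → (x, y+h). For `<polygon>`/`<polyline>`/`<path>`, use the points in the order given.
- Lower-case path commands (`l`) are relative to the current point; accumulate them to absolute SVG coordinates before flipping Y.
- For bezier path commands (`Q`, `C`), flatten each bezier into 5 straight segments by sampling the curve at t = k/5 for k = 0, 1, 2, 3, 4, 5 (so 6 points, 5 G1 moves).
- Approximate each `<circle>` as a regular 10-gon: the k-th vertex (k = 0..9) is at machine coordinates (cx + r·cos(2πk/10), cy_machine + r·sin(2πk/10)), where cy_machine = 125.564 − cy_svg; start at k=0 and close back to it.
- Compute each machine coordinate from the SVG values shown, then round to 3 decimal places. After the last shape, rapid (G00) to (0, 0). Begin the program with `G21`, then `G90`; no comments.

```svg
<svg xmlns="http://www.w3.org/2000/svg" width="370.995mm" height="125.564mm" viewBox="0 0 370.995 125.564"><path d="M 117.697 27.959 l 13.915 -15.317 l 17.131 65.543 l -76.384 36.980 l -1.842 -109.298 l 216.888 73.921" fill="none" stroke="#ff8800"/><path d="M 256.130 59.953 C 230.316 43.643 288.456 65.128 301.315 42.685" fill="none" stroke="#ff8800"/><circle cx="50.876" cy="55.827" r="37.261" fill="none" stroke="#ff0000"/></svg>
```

G21
G90
G00 X117.697 Y97.605
M3 S968
G01 X131.612 Y112.922 F606
G01 X148.743 Y47.379
G01 X72.359 Y10.399
G01 X70.517 Y119.697
G01 X287.405 Y45.776
M5
G00 X256.130 Y65.611
M3 S968
G01 X249.682 Y71.515 F606
G01 X257.180 Y72.272
G01 X272.420 Y71.803
G01 X289.200 Y74.031
G01 X301.315 Y82.879
M5
G00 X88.137 Y69.737
M3 S317
G01 X81.021 Y91.638 F3604
G01 X62.390 Y105.174
G01 X39.362 Y105.174
G01 X20.731 Y91.638
G01 X13.615 Y69.737
G01 X20.731 Y47.836
G01 X39.362 Y34.300
G01 X62.390 Y34.300
G01 X81.021 Y47.836
G01 X88.137 Y69.737
M5
G00 X0.000 Y0.000

Since the viewBox matches the mm dimensions, user units are millimetres directly. The only transform is the Y-flip y_m = 125.564 − y_svg.

Shape 1 is a open polyline drawn with `<path>`. Its stroke #ff8800 means cut at S968, F606. After flipping Y the toolpath is (117.697,97.605) → (131.612,112.922) → (148.743,47.379) → (72.359,10.399) → (70.517,119.697) → (287.405,45.776).

Shape 2 is a cubic bezier drawn with `<path>`. Its stroke #ff8800 means cut at S968, F606. After flipping Y the toolpath is (256.130,65.611) → (249.682,71.515) → (257.180,72.272) → (272.420,71.803) → (289.200,74.031) → (301.315,82.879).

Shape 3 is a circle drawn with `<circle>`. Its stroke #ff0000 means engrave at S317, F3604. After flipping Y the toolpath is (88.137,69.737) → (81.021,91.638) → (62.390,105.174) → (39.362,105.174) → (20.731,91.638) → (13.615,69.737) → (20.731,47.836) → (39.362,34.300) → (62.390,34.300) → (81.021,47.836) → (88.137,69.737), returning to the start.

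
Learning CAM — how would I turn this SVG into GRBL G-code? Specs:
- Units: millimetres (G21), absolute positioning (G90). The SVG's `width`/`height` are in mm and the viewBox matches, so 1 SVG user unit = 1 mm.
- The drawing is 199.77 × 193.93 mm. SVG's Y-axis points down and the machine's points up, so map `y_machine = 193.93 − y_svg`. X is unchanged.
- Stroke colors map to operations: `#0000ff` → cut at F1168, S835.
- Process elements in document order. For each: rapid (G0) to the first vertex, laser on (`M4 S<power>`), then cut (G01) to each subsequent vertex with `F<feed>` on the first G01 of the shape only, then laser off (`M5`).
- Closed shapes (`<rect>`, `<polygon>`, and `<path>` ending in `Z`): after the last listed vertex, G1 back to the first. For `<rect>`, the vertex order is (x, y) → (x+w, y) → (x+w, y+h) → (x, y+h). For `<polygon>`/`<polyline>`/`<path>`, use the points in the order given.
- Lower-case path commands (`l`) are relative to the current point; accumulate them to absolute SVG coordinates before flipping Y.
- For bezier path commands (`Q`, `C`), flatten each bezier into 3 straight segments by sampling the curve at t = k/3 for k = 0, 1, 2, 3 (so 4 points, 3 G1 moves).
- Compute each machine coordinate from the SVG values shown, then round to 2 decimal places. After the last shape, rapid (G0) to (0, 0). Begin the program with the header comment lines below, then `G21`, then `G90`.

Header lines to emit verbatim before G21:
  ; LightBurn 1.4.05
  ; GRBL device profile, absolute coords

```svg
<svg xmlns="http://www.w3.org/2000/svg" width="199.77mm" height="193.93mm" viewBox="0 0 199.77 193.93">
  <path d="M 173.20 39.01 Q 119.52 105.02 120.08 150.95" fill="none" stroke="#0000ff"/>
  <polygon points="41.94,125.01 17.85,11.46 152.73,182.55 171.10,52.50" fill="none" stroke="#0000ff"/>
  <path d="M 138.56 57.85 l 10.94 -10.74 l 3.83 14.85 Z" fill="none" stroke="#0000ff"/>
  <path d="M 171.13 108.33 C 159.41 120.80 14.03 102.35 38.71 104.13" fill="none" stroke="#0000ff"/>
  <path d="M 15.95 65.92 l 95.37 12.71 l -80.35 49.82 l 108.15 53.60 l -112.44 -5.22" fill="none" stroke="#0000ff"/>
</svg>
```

; LightBurn 1.4.05
; GRBL device profile, absolute coords
G21
G90
G0 X173.20 Y154.92
M4 S835
G01 X143.44 Y113.14 F1168
G01 X125.73 Y75.83
G01 X120.08 Y42.98
M5
G0 X41.94 Y68.92
M4 S835
G01 X17.85 Y182.47 F1168
G01 X152.73 Y11.38
G01 X171.10 Y141.43
G01 X41.94 Y68.92
M5
G0 X138.56 Y136.08
M4 S835
G01 X149.50 Y146.82 F1168
G01 X153.33 Y131.97
G01 X138.56 Y136.08
M5
G0 X171.13 Y85.60
M4 S835
G01 X126.11 Y81.54 F1168
G01 X59.47 Y86.73
G01 X38.71 Y89.80
M5
G0 X15.95 Y128.01
M4 S835
G01 X111.32 Y115.30 F1168
G01 X30.97 Y65.48
G01 X139.12 Y11.88
G01 X26.68 Y17.10
M5
G0 X0.00 Y0.00

viewBox `0 0 199.77 193.93` with mm width/height → 1 unit = 1 mm. Flip: y_m = 193.93 − y_svg.

**Shape 1** — `<path>` quadratic bezier, stroke `#0000ff` → cut (S835, F1168). Control points (SVG): P0=(173.20,39.01), P1=(119.52,105.02), P2=(120.08,150.95); sampled at t=k/3. Machine vertices: (173.20,154.92) → (143.44,113.14) → (125.73,75.83) → (120.08,42.98). Open path.

**Shape 2** — `<polygon>` closed polygon, stroke `#0000ff` → cut (S835, F1168). Machine vertices: (41.94,68.92) → (17.85,182.47) → (152.73,11.38) → (171.10,141.43) → (41.94,68.92). Closed: final G1 returns to the first vertex.

**Shape 3** — `<path>` regular polygon, stroke `#0000ff` → cut (S835, F1168). Machine vertices: (138.56,136.08) → (149.50,146.82) → (153.33,131.97) → (138.56,136.08). Closed: final G1 returns to the first vertex.

**Shape 4** — `<path>` cubic bezier, stroke `#0000ff` → cut (S835, F1168). Control points (SVG): P0=(171.13,108.33), P1=(159.41,120.80), P2=(14.03,102.35), P3=(38.71,104.13); sampled at t=k/3. Machine vertices: (171.13,85.60) → (126.11,81.54) → (59.47,86.73) → (38.71,89.80). Open path.

**Shape 5** — `<path>` open polyline, stroke `#0000ff` → cut (S835, F1168). Machine vertices: (15.95,128.01) → (111.32,115.30) → (30.97,65.48) → (139.12,11.88) → (26.68,17.10). Open path.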